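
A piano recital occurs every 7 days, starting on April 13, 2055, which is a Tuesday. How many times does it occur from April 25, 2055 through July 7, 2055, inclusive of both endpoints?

Occurrences land 7·i days after April 13, 2055 for i = 0, 1, 2, …
April 25, 2055 is 12 days after the start; 12 ÷ 7 = 1 remainder 5; since the remainder is 5, round up to i = 2. First occurrence in the window: #3 on April 27, 2055 (2×7 = 14 days in).
July 7, 2055 is 85 days after the start; 85 ÷ 7 = 12 remainder 1. Last occurrence in the window: #13 on July 6, 2055.
Occurrences #3 through #13: 11 in total.

11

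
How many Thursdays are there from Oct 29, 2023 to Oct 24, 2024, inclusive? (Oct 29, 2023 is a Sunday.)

52

Oct 29, 2023 is a Sunday; the first Thursday on or after it is Nov 2, 2023 (4 days later).
From Nov 2, 2023 to Oct 24, 2024: 59 + 298 = 357 days (rest of 2023, to Oct 24, 2024 in 2024).
357 ÷ 7 = 51 full weeks with remainder 0, so 51 more Thursdays after the first → 52.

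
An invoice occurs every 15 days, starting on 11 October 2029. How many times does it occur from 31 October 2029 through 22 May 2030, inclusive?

Occurrences land 15·i days after 11 October 2029 for i = 0, 1, 2, …
31 October 2029 is 20 days after the start; 20 ÷ 15 = 1 remainder 5; since the remainder is 5, round up to i = 2. First occurrence in the window: #3 on 10 November 2029 (2×15 = 30 days in).
22 May 2030 is 223 days after the start; 223 ÷ 15 = 14 remainder 13. Last occurrence in the window: #15 on 9 May 2030.
Occurrences #3 through #15: 13 in total.

13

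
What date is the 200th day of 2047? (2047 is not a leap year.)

Jul 19, 2047

Jan has 31 days (200 − 31 = 169 remain).
Feb has 28 days (169 − 28 = 141 remain).
Mar has 31 days (141 − 31 = 110 remain).
Apr has 30 days (110 − 30 = 80 remain).
May has 31 days (80 − 31 = 49 remain).
Jun has 30 days (49 − 30 = 19 remain).
19 into Jul → Jul 19.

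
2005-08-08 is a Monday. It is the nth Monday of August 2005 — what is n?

2nd

Day 8 falls in week ⌈8/7⌉ of the month.
Days 1–7 hold the 1st Monday, 8–14 the 2nd, 15–21 the 3rd, 22–28 the 4th, 29–31 the 5th.
8 is in the range for the 2nd.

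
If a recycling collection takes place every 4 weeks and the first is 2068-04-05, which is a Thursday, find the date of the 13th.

The 13th occurrence is 12 intervals after the first: 12 × 28 = 336 days after 2068-04-05.
April has 30 days — 25 days to the end of April leaves 311.
May has 31 days (280 left).
June has 30 days (250 left).
July has 31 days (219 left).
August has 31 days (188 left).
September has 30 days (158 left).
October has 31 days (127 left).
November has 30 days (97 left).
December has 31 days (66 left).
January has 31 days (35 left).
February has 28 days (7 left).
7 days into March → 2069-03-07.

2069-03-07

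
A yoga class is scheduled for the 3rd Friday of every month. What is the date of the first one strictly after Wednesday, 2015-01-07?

2015-01-16

January 2015 starts on a Thursday; its first Friday is the 2nd, so the 3rd Friday is the 16th — 2015-01-16.
2015-01-16 is after 2015-01-07, so that is the next one.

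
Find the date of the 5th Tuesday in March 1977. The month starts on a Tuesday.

March 1977 begins on a Tuesday, so the first Tuesday is March 1.
The 5th Tuesday is 4 weeks later: 1 + 28 = 29.

29 March 1977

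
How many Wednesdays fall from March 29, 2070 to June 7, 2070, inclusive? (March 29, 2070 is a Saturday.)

10

March 29, 2070 is a Saturday; the first Wednesday on or after it is April 2, 2070 (4 days later).
From April 2, 2070 to June 7, 2070: 28 + 31 + 7 = 66 days (rest of April, May, June).
66 ÷ 7 = 9 full weeks with remainder 3, so 9 more Wednesdays after the first → 10.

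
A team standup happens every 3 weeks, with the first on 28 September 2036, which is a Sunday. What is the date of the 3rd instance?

The 3rd occurrence is 2 intervals after the first: 2 × 21 = 42 days after 28 September 2036.
September has 30 days — 2 days to the end of September leaves 40.
October has 31 days (9 left).
9 days into November → 9 November 2036.

9 November 2036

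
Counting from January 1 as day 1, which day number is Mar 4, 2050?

63

Days in months before Mar: 31 + 28 = 59.
Plus 4 days into Mar → day 63.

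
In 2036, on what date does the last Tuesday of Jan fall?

Jan 2036 begins on a Tuesday, so the first Tuesday is Jan 1.
Jan 2036 has 31 days. Adding weeks: 1, 8, 15, 22, 29 — the last one ≤ 31 is the 29th.

Jan 29, 2036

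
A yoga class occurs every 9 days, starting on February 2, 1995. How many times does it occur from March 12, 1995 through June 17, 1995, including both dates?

11

Occurrences land 9·i days after February 2, 1995 for i = 0, 1, 2, …
March 12, 1995 is 38 days after the start; 38 ÷ 9 = 4 remainder 2; since the remainder is 2, round up to i = 5. First occurrence in the window: #6 on March 19, 1995 (5×9 = 45 days in).
June 17, 1995 is 135 days after the start; 135 ÷ 9 = 15 remainder 0. Last occurrence in the window: #16 on June 17, 1995.
Occurrences #6 through #16: 11 in total.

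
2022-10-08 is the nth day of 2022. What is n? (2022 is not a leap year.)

281

Days in months before October: 31 + 28 + 31 + 30 + 31 + 30 + 31 + 31 + 30 = 273.
Plus 8 days into October → day 281.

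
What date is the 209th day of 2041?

28 July 2041

January has 31 days (209 − 31 = 178 remain).
February has 28 days (178 − 28 = 150 remain).
March has 31 days (150 − 31 = 119 remain).
April has 30 days (119 − 30 = 89 remain).
May has 31 days (89 − 31 = 58 remain).
June has 30 days (58 − 30 = 28 remain).
28 into July → July 28.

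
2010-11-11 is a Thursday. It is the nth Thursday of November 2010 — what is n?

Day 11 falls in week ⌈11/7⌉ of the month.
Days 1–7 hold the 1st Thursday, 8–14 the 2nd, 15–21 the 3rd, 22–28 the 4th, 29–31 the 5th.
11 is in the range for the 2nd.

2nd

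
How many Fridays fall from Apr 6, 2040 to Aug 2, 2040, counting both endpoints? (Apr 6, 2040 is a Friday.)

Apr 6, 2040 is a Friday; the first Friday on or after it is Apr 6, 2040.
From Apr 6, 2040 to Aug 2, 2040: 24 + 31 + 30 + 31 + 2 = 118 days (rest of Apr, May, Jun, Jul, Aug).
118 ÷ 7 = 16 full weeks with remainder 6, so 16 more Fridays after the first → 17.

17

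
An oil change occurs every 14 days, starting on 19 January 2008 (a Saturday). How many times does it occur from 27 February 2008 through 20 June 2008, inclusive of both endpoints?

Occurrences land 14·i days after 19 January 2008 for i = 0, 1, 2, …
27 February 2008 is 39 days after the start; 39 ÷ 14 = 2 remainder 11; since the remainder is 11, round up to i = 3. First occurrence in the window: #4 on 1 March 2008 (3×14 = 42 days in).
20 June 2008 is 153 days after the start; 153 ÷ 14 = 10 remainder 13. Last occurrence in the window: #11 on 7 June 2008.
Occurrences #4 through #11: 8 in total.

8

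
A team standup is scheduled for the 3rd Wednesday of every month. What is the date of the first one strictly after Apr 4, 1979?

Apr 18, 1979

Apr 1979 starts on a Sunday; its first Wednesday is the 4th, so the 3rd Wednesday is the 18th — Apr 18, 1979.
Apr 18, 1979 is after Apr 4, 1979, so that is the next one.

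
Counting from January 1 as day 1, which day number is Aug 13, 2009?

Days in months before Aug: 31 + 28 + 31 + 30 + 31 + 30 + 31 = 212.
Plus 13 days into Aug → day 225.

225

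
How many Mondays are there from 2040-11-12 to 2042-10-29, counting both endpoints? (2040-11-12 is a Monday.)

103

2040-11-12 is a Monday; the first Monday on or after it is 2040-11-12.
From 2040-11-12 to 2042-10-29: 49 + 365 + 302 = 716 days (rest of 2040, 2041, to 2042-10-29 in 2042).
716 ÷ 7 = 102 full weeks with remainder 2, so 102 more Mondays after the first → 103.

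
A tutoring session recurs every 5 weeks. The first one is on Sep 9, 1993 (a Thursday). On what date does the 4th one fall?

The 4th occurrence is 3 intervals after the first: 3 × 35 = 105 days after Sep 9, 1993.
Sep has 30 days — 21 days to the end of Sep leaves 84.
Oct has 31 days (53 left).
Nov has 30 days (23 left).
23 days into Dec → Dec 23, 1993.

Dec 23, 1993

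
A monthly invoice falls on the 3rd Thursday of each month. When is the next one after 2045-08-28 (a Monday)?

August 2045 starts on a Tuesday; its first Thursday is the 3rd, so the 3rd Thursday is the 17th — 2045-08-17.
That is not after 2045-08-28, so look at September 2045.
September 2045 starts on a Friday; its first Thursday is the 7th, so the 3rd Thursday is the 21st — 2045-09-21.

2045-09-21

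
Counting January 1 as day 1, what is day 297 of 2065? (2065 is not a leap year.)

January has 31 days (297 − 31 = 266 remain).
February has 28 days (266 − 28 = 238 remain).
March has 31 days (238 − 31 = 207 remain).
April has 30 days (207 − 30 = 177 remain).
May has 31 days (177 − 31 = 146 remain).
June has 30 days (146 − 30 = 116 remain).
July has 31 days (116 − 31 = 85 remain).
August has 31 days (85 − 31 = 54 remain).
September has 30 days (54 − 30 = 24 remain).
24 into October → October 24.

24 October 2065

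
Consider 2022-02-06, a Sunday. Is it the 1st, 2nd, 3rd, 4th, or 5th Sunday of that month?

Day 6 falls in week ⌈6/7⌉ of the month.
Days 1–7 hold the 1st Sunday, 8–14 the 2nd, 15–21 the 3rd, 22–28 the 4th, 29–31 the 5th.
6 is in the range for the 1st.

1st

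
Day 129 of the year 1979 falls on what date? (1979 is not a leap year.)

9 May 1979

January has 31 days (129 − 31 = 98 remain).
February has 28 days (98 − 28 = 70 remain).
March has 31 days (70 − 31 = 39 remain).
April has 30 days (39 − 30 = 9 remain).
9 into May → May 9.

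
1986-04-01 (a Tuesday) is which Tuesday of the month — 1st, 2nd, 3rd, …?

1st

Day 1 falls in week ⌈1/7⌉ of the month.
Days 1–7 hold the 1st Tuesday, 8–14 the 2nd, 15–21 the 3rd, 22–28 the 4th, 29–31 the 5th.
1 is in the range for the 1st.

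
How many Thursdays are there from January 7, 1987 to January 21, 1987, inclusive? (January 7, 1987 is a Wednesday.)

January 7, 1987 is a Wednesday; the first Thursday on or after it is January 8, 1987 (1 day later).
From January 8, 1987 to January 21, 1987 is 21 − 8 = 13 days.
13 ÷ 7 = 1 full weeks with remainder 6, so 1 more Thursdays after the first → 2.

2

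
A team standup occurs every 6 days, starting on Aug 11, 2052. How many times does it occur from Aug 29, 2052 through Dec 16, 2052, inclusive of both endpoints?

19

Occurrences land 6·i days after Aug 11, 2052 for i = 0, 1, 2, …
Aug 29, 2052 is 18 days after the start; 18 ÷ 6 = 3 remainder 0. First occurrence in the window: #4 on Aug 29, 2052 (3×6 = 18 days in).
Dec 16, 2052 is 127 days after the start; 127 ÷ 6 = 21 remainder 1. Last occurrence in the window: #22 on Dec 15, 2052.
Occurrences #4 through #22: 19 in total.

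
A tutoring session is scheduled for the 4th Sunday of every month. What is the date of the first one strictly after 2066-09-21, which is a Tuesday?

2066-09-26

September 2066 starts on a Wednesday; its first Sunday is the 5th, so the 4th Sunday is the 26th — 2066-09-26.
2066-09-26 is after 2066-09-21, so that is the next one.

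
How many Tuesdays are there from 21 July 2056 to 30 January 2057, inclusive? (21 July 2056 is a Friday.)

21 July 2056 is a Friday; the first Tuesday on or after it is 25 July 2056 (4 days later).
From 25 July 2056 to 30 January 2057: 6 + 31 + 30 + 31 + 30 + 31 + 30 = 189 days (rest of July, August, September, October, November, December, January).
189 ÷ 7 = 27 full weeks with remainder 0, so 27 more Tuesdays after the first → 28.

28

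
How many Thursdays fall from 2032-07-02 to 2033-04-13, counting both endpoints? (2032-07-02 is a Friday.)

40

2032-07-02 is a Friday; the first Thursday on or after it is 2032-07-08 (6 days later).
From 2032-07-08 to 2033-04-13: 23 + 31 + 30 + 31 + 30 + 31 + 31 + 28 + 31 + 13 = 279 days (rest of July, August, September, October, November, December, January, February, March, April).
279 ÷ 7 = 39 full weeks with remainder 6, so 39 more Thursdays after the first → 40.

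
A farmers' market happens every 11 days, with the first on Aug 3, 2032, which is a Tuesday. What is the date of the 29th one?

Jun 7, 2033

The 29th occurrence is 28 intervals after the first: 28 × 11 = 308 days after Aug 3, 2032.
Aug has 31 days — 28 days to the end of Aug leaves 280.
Sep has 30 days (250 left).
Oct has 31 days (219 left).
Nov has 30 days (189 left).
Dec has 31 days (158 left).
Jan has 31 days (127 left).
Feb has 28 days (99 left).
Mar has 31 days (68 left).
Apr has 30 days (38 left).
May has 31 days (7 left).
7 days into Jun → Jun 7, 2033.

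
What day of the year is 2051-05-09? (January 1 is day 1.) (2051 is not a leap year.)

Days in months before May: 31 + 28 + 31 + 30 = 120.
Plus 9 days into May → day 129.

129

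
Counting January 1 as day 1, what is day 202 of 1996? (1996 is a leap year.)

January has 31 days (202 − 31 = 171 remain).
February has 29 days (171 − 29 = 142 remain).
March has 31 days (142 − 31 = 111 remain).
April has 30 days (111 − 30 = 81 remain).
May has 31 days (81 − 31 = 50 remain).
June has 30 days (50 − 30 = 20 remain).
20 into July → July 20.

1996-07-20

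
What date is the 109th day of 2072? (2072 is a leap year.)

January has 31 days (109 − 31 = 78 remain).
February has 29 days (78 − 29 = 49 remain).
March has 31 days (49 − 31 = 18 remain).
18 into April → April 18.

2072-04-18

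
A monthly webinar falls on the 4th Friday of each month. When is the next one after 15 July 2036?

25 July 2036

July 2036 starts on a Tuesday; its first Friday is the 4th, so the 4th Friday is the 25th — 25 July 2036.
25 July 2036 is after 15 July 2036, so that is the next one.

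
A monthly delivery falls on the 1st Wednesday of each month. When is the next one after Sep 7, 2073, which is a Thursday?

Oct 4, 2073

Sep 2073 starts on a Friday, so its 1st Wednesday is Sep 6, 2073 (5 days in).
That is not after Sep 7, 2073, so look at Oct 2073.
Oct 2073 starts on a Sunday, so its 1st Wednesday is Oct 4, 2073 (3 days in).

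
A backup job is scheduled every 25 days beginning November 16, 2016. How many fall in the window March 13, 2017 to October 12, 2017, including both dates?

9

Occurrences land 25·i days after November 16, 2016 for i = 0, 1, 2, …
March 13, 2017 is 117 days after the start; 117 ÷ 25 = 4 remainder 17; since the remainder is 17, round up to i = 5. First occurrence in the window: #6 on March 21, 2017 (5×25 = 125 days in).
October 12, 2017 is 330 days after the start; 330 ÷ 25 = 13 remainder 5. Last occurrence in the window: #14 on October 7, 2017.
Occurrences #6 through #14: 9 in total.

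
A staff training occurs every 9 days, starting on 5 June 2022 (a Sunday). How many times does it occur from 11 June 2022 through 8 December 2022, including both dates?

Occurrences land 9·i days after 5 June 2022 for i = 0, 1, 2, …
11 June 2022 is 6 days after the start; 6 ÷ 9 = 0 remainder 6; since the remainder is 6, round up to i = 1. First occurrence in the window: #2 on 14 June 2022 (1×9 = 9 days in).
8 December 2022 is 186 days after the start; 186 ÷ 9 = 20 remainder 6. Last occurrence in the window: #21 on 2 December 2022.
Occurrences #2 through #21: 20 in total.

20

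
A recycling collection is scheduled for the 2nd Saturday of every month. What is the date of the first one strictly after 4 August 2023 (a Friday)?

12 August 2023

August 2023 starts on a Tuesday; its first Saturday is the 5th, so the 2nd Saturday is the 12th — 12 August 2023.
12 August 2023 is after 4 August 2023, so that is the next one.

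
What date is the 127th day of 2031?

May 7, 2031

Jan has 31 days (127 − 31 = 96 remain).
Feb has 28 days (96 − 28 = 68 remain).
Mar has 31 days (68 − 31 = 37 remain).
Apr has 30 days (37 − 30 = 7 remain).
7 into May → May 7.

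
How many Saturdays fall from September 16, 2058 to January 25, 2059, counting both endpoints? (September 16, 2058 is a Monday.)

19

September 16, 2058 is a Monday; the first Saturday on or after it is September 21, 2058 (5 days later).
From September 21, 2058 to January 25, 2059: 9 + 31 + 30 + 31 + 25 = 126 days (rest of September, October, November, December, January).
126 ÷ 7 = 18 full weeks with remainder 0, so 18 more Saturdays after the first → 19.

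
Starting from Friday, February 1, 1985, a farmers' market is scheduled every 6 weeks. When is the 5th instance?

July 19, 1985

The 5th occurrence is 4 intervals after the first: 4 × 42 = 168 days after February 1, 1985.
February has 28 days — 27 days to the end of February leaves 141.
March has 31 days (110 left).
April has 30 days (80 left).
May has 31 days (49 left).
June has 30 days (19 left).
19 days into July → July 19, 1985.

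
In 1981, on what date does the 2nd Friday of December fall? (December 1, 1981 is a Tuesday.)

December 1981 begins on a Tuesday, so the first Friday is December 4 (3 days later).
The 2nd Friday is 1 weeks later: 4 + 7 = 11.

11 December 1981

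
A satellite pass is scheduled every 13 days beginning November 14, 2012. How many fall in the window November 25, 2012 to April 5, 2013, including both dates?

10

Occurrences land 13·i days after November 14, 2012 for i = 0, 1, 2, …
November 25, 2012 is 11 days after the start; 11 ÷ 13 = 0 remainder 11; since the remainder is 11, round up to i = 1. First occurrence in the window: #2 on November 27, 2012 (1×13 = 13 days in).
April 5, 2013 is 142 days after the start; 142 ÷ 13 = 10 remainder 12. Last occurrence in the window: #11 on March 24, 2013.
Occurrences #2 through #11: 10 in total.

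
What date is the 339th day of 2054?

December 5, 2054

January has 31 days (339 − 31 = 308 remain).
February has 28 days (308 − 28 = 280 remain).
March has 31 days (280 − 31 = 249 remain).
April has 30 days (249 − 30 = 219 remain).
May has 31 days (219 − 31 = 188 remain).
June has 30 days (188 − 30 = 158 remain).
July has 31 days (158 − 31 = 127 remain).
August has 31 days (127 − 31 = 96 remain).
September has 30 days (96 − 30 = 66 remain).
October has 31 days (66 − 31 = 35 remain).
November has 30 days (35 − 30 = 5 remain).
5 into December → December 5.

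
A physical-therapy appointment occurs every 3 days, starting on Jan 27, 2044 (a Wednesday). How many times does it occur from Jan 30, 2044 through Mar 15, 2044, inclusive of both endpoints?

16

Occurrences land 3·i days after Jan 27, 2044 for i = 0, 1, 2, …
Jan 30, 2044 is 3 days after the start; 3 ÷ 3 = 1 remainder 0. First occurrence in the window: #2 on Jan 30, 2044 (1×3 = 3 days in).
Mar 15, 2044 is 48 days after the start; 48 ÷ 3 = 16 remainder 0. Last occurrence in the window: #17 on Mar 15, 2044.
Occurrences #2 through #17: 16 in total.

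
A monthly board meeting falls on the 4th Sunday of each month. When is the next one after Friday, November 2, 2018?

November 25, 2018

November 2018 starts on a Thursday; its first Sunday is the 4th, so the 4th Sunday is the 25th — November 25, 2018.
November 25, 2018 is after November 2, 2018, so that is the next one.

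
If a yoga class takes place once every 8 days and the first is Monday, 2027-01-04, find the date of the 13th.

2027-04-10

The 13th occurrence is 12 intervals after the first: 12 × 8 = 96 days after 2027-01-04.
January has 31 days — 27 days to the end of January leaves 69.
February has 28 days (41 left).
March has 31 days (10 left).
10 days into April → 2027-04-10.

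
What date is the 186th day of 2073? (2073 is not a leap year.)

January has 31 days (186 − 31 = 155 remain).
February has 28 days (155 − 28 = 127 remain).
March has 31 days (127 − 31 = 96 remain).
April has 30 days (96 − 30 = 66 remain).
May has 31 days (66 − 31 = 35 remain).
June has 30 days (35 − 30 = 5 remain).
5 into July → July 5.

2073-07-05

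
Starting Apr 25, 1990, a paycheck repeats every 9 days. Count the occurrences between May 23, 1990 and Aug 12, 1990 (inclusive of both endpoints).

Occurrences land 9·i days after Apr 25, 1990 for i = 0, 1, 2, …
May 23, 1990 is 28 days after the start; 28 ÷ 9 = 3 remainder 1; since the remainder is 1, round up to i = 4. First occurrence in the window: #5 on May 31, 1990 (4×9 = 36 days in).
Aug 12, 1990 is 109 days after the start; 109 ÷ 9 = 12 remainder 1. Last occurrence in the window: #13 on Aug 11, 1990.
Occurrences #5 through #13: 9 in total.

9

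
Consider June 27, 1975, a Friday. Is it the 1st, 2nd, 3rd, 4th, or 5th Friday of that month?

Day 27 falls in week ⌈27/7⌉ of the month.
Days 1–7 hold the 1st Friday, 8–14 the 2nd, 15–21 the 3rd, 22–28 the 4th, 29–31 the 5th.
27 is in the range for the 4th.

4th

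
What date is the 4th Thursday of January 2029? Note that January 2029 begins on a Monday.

January 2029 begins on a Monday, so the first Thursday is January 4 (3 days later).
The 4th Thursday is 3 weeks later: 4 + 21 = 25.

January 25, 2029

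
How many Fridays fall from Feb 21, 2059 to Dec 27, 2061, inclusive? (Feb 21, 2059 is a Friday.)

Feb 21, 2059 is a Friday; the first Friday on or after it is Feb 21, 2059.
From Feb 21, 2059 to Dec 27, 2061: 313 + 366 + 361 = 1040 days (rest of 2059, 2060, to Dec 27, 2061 in 2061).
1040 ÷ 7 = 148 full weeks with remainder 4, so 148 more Fridays after the first → 149.

149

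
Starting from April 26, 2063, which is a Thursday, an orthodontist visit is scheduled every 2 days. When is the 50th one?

The 50th occurrence is 49 intervals after the first: 49 × 2 = 98 days after April 26, 2063.
April has 30 days — 4 days to the end of April leaves 94.
May has 31 days (63 left).
June has 30 days (33 left).
July has 31 days (2 left).
2 days into August → August 2, 2063.

August 2, 2063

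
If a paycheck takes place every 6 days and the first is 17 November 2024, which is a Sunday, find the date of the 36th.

The 36th occurrence is 35 intervals after the first: 35 × 6 = 210 days after 17 November 2024.
November has 30 days — 13 days to the end of November leaves 197.
December has 31 days (166 left).
January has 31 days (135 left).
February has 28 days (107 left).
March has 31 days (76 left).
April has 30 days (46 left).
May has 31 days (15 left).
15 days into June → 15 June 2025.

15 June 2025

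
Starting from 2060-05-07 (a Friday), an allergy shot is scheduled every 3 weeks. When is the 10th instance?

2060-11-12

The 10th occurrence is 9 intervals after the first: 9 × 21 = 189 days after 2060-05-07.
May has 31 days — 24 days to the end of May leaves 165.
June has 30 days (135 left).
July has 31 days (104 left).
August has 31 days (73 left).
September has 30 days (43 left).
October has 31 days (12 left).
12 days into November → 2060-11-12.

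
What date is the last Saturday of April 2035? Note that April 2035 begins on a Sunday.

April 2035 begins on a Sunday, so the first Saturday is April 7 (6 days later).
April 2035 has 30 days. Adding weeks: 7, 14, 21, 28 — the last one ≤ 30 is the 28th.

28 April 2035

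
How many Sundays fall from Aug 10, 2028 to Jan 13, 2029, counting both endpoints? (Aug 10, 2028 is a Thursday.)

22

Aug 10, 2028 is a Thursday; the first Sunday on or after it is Aug 13, 2028 (3 days later).
From Aug 13, 2028 to Jan 13, 2029: 18 + 30 + 31 + 30 + 31 + 13 = 153 days (rest of Aug, Sep, Oct, Nov, Dec, Jan).
153 ÷ 7 = 21 full weeks with remainder 6, so 21 more Sundays after the first → 22.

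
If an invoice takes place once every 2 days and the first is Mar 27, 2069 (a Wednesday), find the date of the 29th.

May 22, 2069

The 29th occurrence is 28 intervals after the first: 28 × 2 = 56 days after Mar 27, 2069.
Mar has 31 days — 4 days to the end of Mar leaves 52.
Apr has 30 days (22 left).
22 days into May → May 22, 2069.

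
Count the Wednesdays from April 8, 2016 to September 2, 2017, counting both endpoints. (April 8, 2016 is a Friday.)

73

April 8, 2016 is a Friday; the first Wednesday on or after it is April 13, 2016 (5 days later).
From April 13, 2016 to September 2, 2017: 262 + 245 = 507 days (rest of 2016, to September 2, 2017 in 2017).
507 ÷ 7 = 72 full weeks with remainder 3, so 72 more Wednesdays after the first → 73.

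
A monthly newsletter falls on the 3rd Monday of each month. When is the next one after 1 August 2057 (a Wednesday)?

August 2057 starts on a Wednesday; its first Monday is the 6th, so the 3rd Monday is the 20th — 20 August 2057.
20 August 2057 is after 1 August 2057, so that is the next one.

20 August 2057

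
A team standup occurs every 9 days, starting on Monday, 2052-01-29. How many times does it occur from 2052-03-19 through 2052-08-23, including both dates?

Occurrences land 9·i days after 2052-01-29 for i = 0, 1, 2, …
2052-03-19 is 50 days after the start; 50 ÷ 9 = 5 remainder 5; since the remainder is 5, round up to i = 6. First occurrence in the window: #7 on 2052-03-23 (6×9 = 54 days in).
2052-08-23 is 207 days after the start; 207 ÷ 9 = 23 remainder 0. Last occurrence in the window: #24 on 2052-08-23.
Occurrences #7 through #24: 18 in total.

18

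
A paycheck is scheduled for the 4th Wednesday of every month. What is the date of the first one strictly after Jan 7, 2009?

Jan 28, 2009

Jan 2009 starts on a Thursday; its first Wednesday is the 7th, so the 4th Wednesday is the 28th — Jan 28, 2009.
Jan 28, 2009 is after Jan 7, 2009, so that is the next one.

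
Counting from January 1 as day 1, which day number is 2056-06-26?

178

Days in months before June: 31 + 29 + 31 + 30 + 31 = 152.
Plus 26 days into June → day 178.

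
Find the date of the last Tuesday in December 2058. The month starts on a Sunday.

2058-12-31

December 2058 begins on a Sunday, so the first Tuesday is December 3 (2 days later).
December 2058 has 31 days. Adding weeks: 3, 10, 17, 24, 31 — the last one ≤ 31 is the 31st.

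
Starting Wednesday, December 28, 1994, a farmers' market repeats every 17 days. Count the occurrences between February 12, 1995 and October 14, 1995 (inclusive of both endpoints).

Occurrences land 17·i days after December 28, 1994 for i = 0, 1, 2, …
February 12, 1995 is 46 days after the start; 46 ÷ 17 = 2 remainder 12; since the remainder is 12, round up to i = 3. First occurrence in the window: #4 on February 17, 1995 (3×17 = 51 days in).
October 14, 1995 is 290 days after the start; 290 ÷ 17 = 17 remainder 1. Last occurrence in the window: #18 on October 13, 1995.
Occurrences #4 through #18: 15 in total.

15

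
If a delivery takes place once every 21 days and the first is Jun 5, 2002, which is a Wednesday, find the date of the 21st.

Jul 30, 2003

The 21st occurrence is 20 intervals after the first: 20 × 21 = 420 days after Jun 5, 2002.
Jun has 30 days — 25 days to the end of Jun leaves 395.
Jul has 31 days (364 left).
Aug has 31 days (333 left).
Sep has 30 days (303 left).
Oct has 31 days (272 left).
Nov has 30 days (242 left).
Dec has 31 days (211 left).
Jan has 31 days (180 left).
Feb has 28 days (152 left).
Mar has 31 days (121 left).
Apr has 30 days (91 left).
May has 31 days (60 left).
Jun has 30 days (30 left).
30 days into Jul → Jul 30, 2003.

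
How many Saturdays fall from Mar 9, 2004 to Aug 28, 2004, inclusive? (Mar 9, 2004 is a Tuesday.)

25

Mar 9, 2004 is a Tuesday; the first Saturday on or after it is Mar 13, 2004 (4 days later).
From Mar 13, 2004 to Aug 28, 2004: 18 + 30 + 31 + 30 + 31 + 28 = 168 days (rest of Mar, Apr, May, Jun, Jul, Aug).
168 ÷ 7 = 24 full weeks with remainder 0, so 24 more Saturdays after the first → 25.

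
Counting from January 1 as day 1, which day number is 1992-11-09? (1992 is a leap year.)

314

Days in months before November: 31 + 29 + 31 + 30 + 31 + 30 + 31 + 31 + 30 + 31 = 305.
Plus 9 days into November → day 314.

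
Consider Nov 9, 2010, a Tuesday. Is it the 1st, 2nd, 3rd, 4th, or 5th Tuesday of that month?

2nd

Day 9 falls in week ⌈9/7⌉ of the month.
Days 1–7 hold the 1st Tuesday, 8–14 the 2nd, 15–21 the 3rd, 22–28 the 4th, 29–31 the 5th.
9 is in the range for the 2nd.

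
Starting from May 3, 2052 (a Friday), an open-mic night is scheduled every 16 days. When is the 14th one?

November 27, 2052

The 14th occurrence is 13 intervals after the first: 13 × 16 = 208 days after May 3, 2052.
May has 31 days — 28 days to the end of May leaves 180.
June has 30 days (150 left).
July has 31 days (119 left).
August has 31 days (88 left).
September has 30 days (58 left).
October has 31 days (27 left).
27 days into November → November 27, 2052.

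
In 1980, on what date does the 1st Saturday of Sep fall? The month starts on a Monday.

Sep 6, 1980

Sep 1980 begins on a Monday, so the first Saturday is Sep 6 (5 days later).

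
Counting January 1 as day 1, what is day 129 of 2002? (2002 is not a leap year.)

May 9, 2002

January has 31 days (129 − 31 = 98 remain).
February has 28 days (98 − 28 = 70 remain).
March has 31 days (70 − 31 = 39 remain).
April has 30 days (39 − 30 = 9 remain).
9 into May → May 9.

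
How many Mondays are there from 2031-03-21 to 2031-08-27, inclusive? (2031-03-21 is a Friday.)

23

2031-03-21 is a Friday; the first Monday on or after it is 2031-03-24 (3 days later).
From 2031-03-24 to 2031-08-27: 7 + 30 + 31 + 30 + 31 + 27 = 156 days (rest of March, April, May, June, July, August).
156 ÷ 7 = 22 full weeks with remainder 2, so 22 more Mondays after the first → 23.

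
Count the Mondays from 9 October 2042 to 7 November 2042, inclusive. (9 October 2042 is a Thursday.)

4

9 October 2042 is a Thursday; the first Monday on or after it is 13 October 2042 (4 days later).
From 13 October 2042 to 7 November 2042: 18 + 7 = 25 days (rest of October, November).
25 ÷ 7 = 3 full weeks with remainder 4, so 3 more Mondays after the first → 4.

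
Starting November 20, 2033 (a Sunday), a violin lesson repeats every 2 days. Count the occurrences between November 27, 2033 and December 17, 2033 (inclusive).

10

Occurrences land 2·i days after November 20, 2033 for i = 0, 1, 2, …
November 27, 2033 is 7 days after the start; 7 ÷ 2 = 3 remainder 1; since the remainder is 1, round up to i = 4. First occurrence in the window: #5 on November 28, 2033 (4×2 = 8 days in).
December 17, 2033 is 27 days after the start; 27 ÷ 2 = 13 remainder 1. Last occurrence in the window: #14 on December 16, 2033.
Occurrences #5 through #14: 10 in total.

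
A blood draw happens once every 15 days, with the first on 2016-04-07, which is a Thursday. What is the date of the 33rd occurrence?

2017-07-31

The 33rd occurrence is 32 intervals after the first: 32 × 15 = 480 days after 2016-04-07.
April has 30 days — 23 days to the end of April leaves 457.
From end of April to end of 2016 is 245 days (212 left).
January has 31 days (181 left).
February has 28 days (153 left).
March has 31 days (122 left).
April has 30 days (92 left).
May has 31 days (61 left).
June has 30 days (31 left).
31 days into July → 2017-07-31.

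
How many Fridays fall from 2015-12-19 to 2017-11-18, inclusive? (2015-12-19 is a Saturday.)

2015-12-19 is a Saturday; the first Friday on or after it is 2015-12-25 (6 days later).
From 2015-12-25 to 2017-11-18: 6 + 366 + 322 = 694 days (rest of 2015, 2016, to 2017-11-18 in 2017).
694 ÷ 7 = 99 full weeks with remainder 1, so 99 more Fridays after the first → 100.

100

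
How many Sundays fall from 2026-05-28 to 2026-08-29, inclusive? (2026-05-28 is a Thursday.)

2026-05-28 is a Thursday; the first Sunday on or after it is 2026-05-31 (3 days later).
From 2026-05-31 to 2026-08-29: 0 + 30 + 31 + 29 = 90 days (rest of May, June, July, August).
90 ÷ 7 = 12 full weeks with remainder 6, so 12 more Sundays after the first → 13.

13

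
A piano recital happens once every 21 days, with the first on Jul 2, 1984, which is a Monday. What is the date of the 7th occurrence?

The 7th occurrence is 6 intervals after the first: 6 × 21 = 126 days after Jul 2, 1984.
Jul has 31 days — 29 days to the end of Jul leaves 97.
Aug has 31 days (66 left).
Sep has 30 days (36 left).
Oct has 31 days (5 left).
5 days into Nov → Nov 5, 1984.

Nov 5, 1984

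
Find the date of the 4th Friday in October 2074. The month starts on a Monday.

October 2074 begins on a Monday, so the first Friday is October 5 (4 days later).
The 4th Friday is 3 weeks later: 5 + 21 = 26.

October 26, 2074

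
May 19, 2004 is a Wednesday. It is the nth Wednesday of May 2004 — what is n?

Day 19 falls in week ⌈19/7⌉ of the month.
Days 1–7 hold the 1st Wednesday, 8–14 the 2nd, 15–21 the 3rd, 22–28 the 4th, 29–31 the 5th.
19 is in the range for the 3rd.

3rd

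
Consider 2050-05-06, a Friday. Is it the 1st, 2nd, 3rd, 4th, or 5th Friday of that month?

1st

Day 6 falls in week ⌈6/7⌉ of the month.
Days 1–7 hold the 1st Friday, 8–14 the 2nd, 15–21 the 3rd, 22–28 the 4th, 29–31 the 5th.
6 is in the range for the 1st.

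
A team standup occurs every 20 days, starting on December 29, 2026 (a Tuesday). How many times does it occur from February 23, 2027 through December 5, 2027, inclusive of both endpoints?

Occurrences land 20·i days after December 29, 2026 for i = 0, 1, 2, …
February 23, 2027 is 56 days after the start; 56 ÷ 20 = 2 remainder 16; since the remainder is 16, round up to i = 3. First occurrence in the window: #4 on February 27, 2027 (3×20 = 60 days in).
December 5, 2027 is 341 days after the start; 341 ÷ 20 = 17 remainder 1. Last occurrence in the window: #18 on December 4, 2027.
Occurrences #4 through #18: 15 in total.

15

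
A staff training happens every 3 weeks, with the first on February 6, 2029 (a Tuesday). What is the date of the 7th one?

June 12, 2029

The 7th occurrence is 6 intervals after the first: 6 × 21 = 126 days after February 6, 2029.
February has 28 days — 22 days to the end of February leaves 104.
March has 31 days (73 left).
April has 30 days (43 left).
May has 31 days (12 left).
12 days into June → June 12, 2029.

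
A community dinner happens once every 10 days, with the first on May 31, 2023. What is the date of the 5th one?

July 10, 2023

The 5th occurrence is 4 intervals after the first: 4 × 10 = 40 days after May 31, 2023.
May has 31 days — 0 days to the end of May leaves 40.
June has 30 days (10 left).
10 days into July → July 10, 2023.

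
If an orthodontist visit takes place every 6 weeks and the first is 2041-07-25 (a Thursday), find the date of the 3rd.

2041-10-17

The 3rd occurrence is 2 intervals after the first: 2 × 42 = 84 days after 2041-07-25.
July has 31 days — 6 days to the end of July leaves 78.
August has 31 days (47 left).
September has 30 days (17 left).
17 days into October → 2041-10-17.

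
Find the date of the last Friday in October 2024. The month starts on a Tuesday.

25 October 2024

October 2024 begins on a Tuesday, so the first Friday is October 4 (3 days later).
October 2024 has 31 days. Adding weeks: 4, 11, 18, 25 — the last one ≤ 31 is the 25th.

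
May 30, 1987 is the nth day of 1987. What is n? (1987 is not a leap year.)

Days in months before May: 31 + 28 + 31 + 30 = 120.
Plus 30 days into May → day 150.

150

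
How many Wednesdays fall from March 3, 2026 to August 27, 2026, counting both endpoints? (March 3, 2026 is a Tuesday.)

March 3, 2026 is a Tuesday; the first Wednesday on or after it is March 4, 2026 (1 day later).
From March 4, 2026 to August 27, 2026: 27 + 30 + 31 + 30 + 31 + 27 = 176 days (rest of March, April, May, June, July, August).
176 ÷ 7 = 25 full weeks with remainder 1, so 25 more Wednesdays after the first → 26.

26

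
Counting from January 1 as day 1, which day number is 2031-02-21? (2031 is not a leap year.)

52

Days in months before February: 31 = 31.
Plus 21 days into February → day 52.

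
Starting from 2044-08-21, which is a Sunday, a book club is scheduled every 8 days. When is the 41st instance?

The 41st occurrence is 40 intervals after the first: 40 × 8 = 320 days after 2044-08-21.
August has 31 days — 10 days to the end of August leaves 310.
September has 30 days (280 left).
October has 31 days (249 left).
November has 30 days (219 left).
December has 31 days (188 left).
January has 31 days (157 left).
February has 28 days (129 left).
March has 31 days (98 left).
April has 30 days (68 left).
May has 31 days (37 left).
June has 30 days (7 left).
7 days into July → 2045-07-07.

2045-07-07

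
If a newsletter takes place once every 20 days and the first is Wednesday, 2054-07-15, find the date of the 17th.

2055-05-31

The 17th occurrence is 16 intervals after the first: 16 × 20 = 320 days after 2054-07-15.
July has 31 days — 16 days to the end of July leaves 304.
August has 31 days (273 left).
September has 30 days (243 left).
October has 31 days (212 left).
November has 30 days (182 left).
December has 31 days (151 left).
January has 31 days (120 left).
February has 28 days (92 left).
March has 31 days (61 left).
April has 30 days (31 left).
31 days into May → 2055-05-31.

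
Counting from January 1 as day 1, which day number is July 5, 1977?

Days in months before July: 31 + 28 + 31 + 30 + 31 + 30 = 181.
Plus 5 days into July → day 186.

186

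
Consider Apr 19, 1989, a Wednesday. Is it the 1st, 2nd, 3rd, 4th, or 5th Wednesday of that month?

3rd

Day 19 falls in week ⌈19/7⌉ of the month.
Days 1–7 hold the 1st Wednesday, 8–14 the 2nd, 15–21 the 3rd, 22–28 the 4th, 29–31 the 5th.
19 is in the range for the 3rd.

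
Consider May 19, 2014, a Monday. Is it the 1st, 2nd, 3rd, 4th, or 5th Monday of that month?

Day 19 falls in week ⌈19/7⌉ of the month.
Days 1–7 hold the 1st Monday, 8–14 the 2nd, 15–21 the 3rd, 22–28 the 4th, 29–31 the 5th.
19 is in the range for the 3rd.

3rd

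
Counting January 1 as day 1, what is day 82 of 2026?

Jan has 31 days (82 − 31 = 51 remain).
Feb has 28 days (51 − 28 = 23 remain).
23 into Mar → Mar 23.

Mar 23, 2026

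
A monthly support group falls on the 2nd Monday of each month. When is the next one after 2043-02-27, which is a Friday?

2043-03-09

February 2043 starts on a Sunday; its first Monday is the 2nd, so the 2nd Monday is the 9th — 2043-02-09.
That is not after 2043-02-27, so look at March 2043.
March 2043 starts on a Sunday; its first Monday is the 2nd, so the 2nd Monday is the 9th — 2043-03-09.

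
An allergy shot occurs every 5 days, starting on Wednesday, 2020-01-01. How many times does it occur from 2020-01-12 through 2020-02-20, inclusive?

Occurrences land 5·i days after 2020-01-01 for i = 0, 1, 2, …
2020-01-12 is 11 days after the start; 11 ÷ 5 = 2 remainder 1; since the remainder is 1, round up to i = 3. First occurrence in the window: #4 on 2020-01-16 (3×5 = 15 days in).
2020-02-20 is 50 days after the start; 50 ÷ 5 = 10 remainder 0. Last occurrence in the window: #11 on 2020-02-20.
Occurrences #4 through #11: 8 in total.

8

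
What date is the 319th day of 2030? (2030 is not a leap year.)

2030-11-15

January has 31 days (319 − 31 = 288 remain).
February has 28 days (288 − 28 = 260 remain).
March has 31 days (260 − 31 = 229 remain).
April has 30 days (229 − 30 = 199 remain).
May has 31 days (199 − 31 = 168 remain).
June has 30 days (168 − 30 = 138 remain).
July has 31 days (138 − 31 = 107 remain).
August has 31 days (107 − 31 = 76 remain).
September has 30 days (76 − 30 = 46 remain).
October has 31 days (46 − 31 = 15 remain).
15 into November → November 15.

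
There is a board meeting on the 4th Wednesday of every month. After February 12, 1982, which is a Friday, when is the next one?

February 24, 1982

February 1982 starts on a Monday; its first Wednesday is the 3rd, so the 4th Wednesday is the 24th — February 24, 1982.
February 24, 1982 is after February 12, 1982, so that is the next one.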